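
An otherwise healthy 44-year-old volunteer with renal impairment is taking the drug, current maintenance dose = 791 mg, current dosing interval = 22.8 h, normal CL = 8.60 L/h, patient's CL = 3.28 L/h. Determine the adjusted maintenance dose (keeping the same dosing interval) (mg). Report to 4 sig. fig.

To keep the same average steady-state level, dosing rate must scale with clearance.
CL ratio = 3.28 / 8.60 = 0.3814
New dose (same interval) = 791 × 0.3814 = 301.7 mg

301.7 mg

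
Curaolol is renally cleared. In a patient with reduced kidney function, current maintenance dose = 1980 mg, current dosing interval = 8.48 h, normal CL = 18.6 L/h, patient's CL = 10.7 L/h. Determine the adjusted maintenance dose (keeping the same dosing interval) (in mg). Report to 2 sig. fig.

1100 mg

To keep the same average steady-state level, dosing rate must scale with clearance.
CL ratio = 10.7 / 18.6 = 0.5753
New dose (same interval) = 1980 × 0.5753 = 1139 mg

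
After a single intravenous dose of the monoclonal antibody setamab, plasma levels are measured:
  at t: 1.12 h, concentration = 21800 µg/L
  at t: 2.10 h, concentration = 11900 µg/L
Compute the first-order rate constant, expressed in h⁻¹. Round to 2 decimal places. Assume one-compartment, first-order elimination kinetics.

k = ln(C₁/C₂) / (t₂ − t₁) = ln(21800/11900) / (2.10 − 1.12)
  = 0.6054 / 0.9800 = 0.6178 h⁻¹

0.62 h⁻¹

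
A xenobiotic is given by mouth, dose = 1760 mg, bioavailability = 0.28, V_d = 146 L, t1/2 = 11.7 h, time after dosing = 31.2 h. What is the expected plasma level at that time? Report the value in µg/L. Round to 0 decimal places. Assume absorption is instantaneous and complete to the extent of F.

532 µg/L

Amount reaching circulation = F × Dose = 0.28 × 1760 = 492.8 mg
C₀ = F·Dose / Vd = 492.8 / 146 = 3.375 mg/L
k = ln2 / t½ = 0.693147 / 11.7 = 0.05924 h⁻¹
C = C₀ · e^(−k·t) = 3.375 × e^(−0.05924 × 31.2)
  = 3.375 × 0.1575 = 0.5316 mg/L
Convert: 0.5316 mg/L × 1000 = 531.6 µg/L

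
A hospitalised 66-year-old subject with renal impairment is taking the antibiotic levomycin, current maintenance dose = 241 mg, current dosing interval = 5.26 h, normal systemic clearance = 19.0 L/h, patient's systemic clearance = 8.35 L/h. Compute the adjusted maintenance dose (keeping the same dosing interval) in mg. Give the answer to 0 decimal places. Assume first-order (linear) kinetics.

To keep the same average steady-state level, dosing rate must scale with clearance.
CL ratio = 8.35 / 19.0 = 0.4395
New dose (same interval) = 241 × 0.4395 = 105.9 mg

106 mg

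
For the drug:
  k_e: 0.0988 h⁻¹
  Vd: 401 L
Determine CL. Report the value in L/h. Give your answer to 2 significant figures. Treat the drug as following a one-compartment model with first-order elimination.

40 L/h

CL = k × Vd = 0.0988 × 401 = 39.62 L/h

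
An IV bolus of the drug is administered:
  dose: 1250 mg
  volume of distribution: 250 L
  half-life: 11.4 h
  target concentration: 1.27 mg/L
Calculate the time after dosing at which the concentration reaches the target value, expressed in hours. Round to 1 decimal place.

C₀ = Dose / Vd = 1250 / 250 = 5.000 mg/L
k = ln2 / t½ = 0.693147 / 11.4 = 0.06080 h⁻¹
t = ln(C₀ / C) / k = ln(5.000 / 1.27) / 0.06080
  = ln(3.937) / 0.06080 = 1.370 / 0.06080 = 22.53 h

22.5 h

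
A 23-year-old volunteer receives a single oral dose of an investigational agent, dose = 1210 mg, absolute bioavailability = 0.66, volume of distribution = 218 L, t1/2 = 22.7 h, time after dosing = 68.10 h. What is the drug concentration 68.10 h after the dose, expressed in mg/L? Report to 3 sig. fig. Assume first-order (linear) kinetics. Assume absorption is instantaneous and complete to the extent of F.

Amount reaching circulation = F × Dose = 0.66 × 1210 = 798.6 mg
C₀ = F·Dose / Vd = 798.6 / 218 = 3.663 mg/L
k = ln2 / t½ = 0.693147 / 22.7 = 0.03054 h⁻¹
t / t½ = 68.10 / 22.7 = 3 half-lives
C = C₀ × (1/2)^3 = 3.663 × 0.1250 = 0.4579 mg/L

0.458 mg/L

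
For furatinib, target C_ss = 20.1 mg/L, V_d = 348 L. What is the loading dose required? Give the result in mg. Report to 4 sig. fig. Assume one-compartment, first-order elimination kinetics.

LD = Css × Vd = 20.1 × 348 = 6995 mg

6995 mg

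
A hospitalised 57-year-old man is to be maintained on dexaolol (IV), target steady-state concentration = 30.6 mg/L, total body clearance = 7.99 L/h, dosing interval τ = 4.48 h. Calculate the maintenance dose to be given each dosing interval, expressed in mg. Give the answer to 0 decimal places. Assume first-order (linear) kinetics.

At steady state, Dose/τ = Css × CL.
Dose = Css × CL × τ = 30.6 × 7.990 × 4.48 = 1095 mg

1095 mg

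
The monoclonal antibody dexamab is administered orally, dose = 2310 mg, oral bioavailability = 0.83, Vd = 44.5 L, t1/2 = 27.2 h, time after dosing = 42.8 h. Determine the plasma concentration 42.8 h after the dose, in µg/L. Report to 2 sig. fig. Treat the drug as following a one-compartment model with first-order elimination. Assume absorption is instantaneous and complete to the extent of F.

14000 µg/L

Amount reaching circulation = F × Dose = 0.83 × 2310 = 1917 mg
C₀ = F·Dose / Vd = 1917 / 44.5 = 43.08 mg/L
k = ln2 / t½ = 0.693147 / 27.2 = 0.02548 h⁻¹
C = C₀ · e^(−k·t) = 43.08 × e^(−0.02548 × 42.8)
  = 43.08 × 0.3360 = 14.47 mg/L
Convert: 14.47 mg/L × 1000 = 14470 µg/L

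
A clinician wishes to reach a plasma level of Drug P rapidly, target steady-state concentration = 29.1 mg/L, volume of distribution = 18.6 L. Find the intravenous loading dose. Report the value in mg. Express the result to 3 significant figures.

LD = Css × Vd = 29.1 × 18.6 = 541.3 mg

541 mg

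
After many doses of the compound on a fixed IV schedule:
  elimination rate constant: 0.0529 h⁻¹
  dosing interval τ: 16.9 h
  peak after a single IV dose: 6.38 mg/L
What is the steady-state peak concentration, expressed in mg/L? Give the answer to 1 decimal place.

10.8 mg/L

e^(−kτ) = e^(−0.05290 × 16.9) = 0.4090
Accumulation ratio R = 1 / (1 − e^(−kτ)) = 1 / (1 − 0.4090) = 1.692
Steady-state peak = C₀ × R = 6.38 × 1.692 = 10.79 mg/L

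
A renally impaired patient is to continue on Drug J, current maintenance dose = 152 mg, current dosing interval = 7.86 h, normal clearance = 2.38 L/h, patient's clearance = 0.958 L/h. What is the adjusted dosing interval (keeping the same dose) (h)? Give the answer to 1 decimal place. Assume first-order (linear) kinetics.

To keep the same average steady-state level, dosing rate must scale with clearance.
CL ratio = 0.958 / 2.38 = 0.4025
New interval (same dose) = 7.86 / 0.4025 = 19.53 h

19.5 h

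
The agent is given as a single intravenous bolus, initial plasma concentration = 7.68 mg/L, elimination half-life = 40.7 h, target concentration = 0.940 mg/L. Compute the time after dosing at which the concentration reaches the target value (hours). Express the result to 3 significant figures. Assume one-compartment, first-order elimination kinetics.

k = ln2 / t½ = 0.693147 / 40.7 = 0.01703 h⁻¹
t = ln(C₀ / C) / k = ln(7.680 / 0.940) / 0.01703
  = ln(8.170) / 0.01703 = 2.100 / 0.01703 = 123.3 h

123 h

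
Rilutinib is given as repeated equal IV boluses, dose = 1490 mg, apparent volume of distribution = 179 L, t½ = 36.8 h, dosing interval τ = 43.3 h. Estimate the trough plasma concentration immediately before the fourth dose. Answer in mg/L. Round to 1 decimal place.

C₀ per dose = Dose / Vd = 1490 / 179 = 8.324 mg/L
k = ln2 / t½ = 0.693147 / 36.8 = 0.01884 h⁻¹
Fraction remaining after one interval: r = e^(−kτ) = e^(−0.01884 × 43.3) = 0.4423
Before dose 4, 3 doses have been given (aged 1τ, 2τ, 3τ).
C_trough = C₀ × (r + r² + … + r^3) = C₀ × r(1−r^3)/(1−r)
        = 8.324 × 0.4423 × (1 − 0.08653) / (1 − 0.4423) = 6.030 mg/L

6.0 mg/L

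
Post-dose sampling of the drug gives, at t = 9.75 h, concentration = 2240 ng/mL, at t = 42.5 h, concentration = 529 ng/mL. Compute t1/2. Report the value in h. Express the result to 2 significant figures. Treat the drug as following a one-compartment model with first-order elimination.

16 h

k = ln(C₁/C₂) / (t₂ − t₁) = ln(2240/529) / (42.5 − 9.75)
  = 1.443 / 32.75 = 0.04406 h⁻¹
t½ = ln2 / k = 0.693147 / 0.04406 = 15.73 h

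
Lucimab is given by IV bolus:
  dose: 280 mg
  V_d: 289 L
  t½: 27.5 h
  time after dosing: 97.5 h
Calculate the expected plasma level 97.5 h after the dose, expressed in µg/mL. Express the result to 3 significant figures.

C₀ = Dose / Vd = 280.0 / 289 = 0.9689 mg/L
k = ln2 / t½ = 0.693147 / 27.5 = 0.02521 h⁻¹
C = C₀ · e^(−k·t) = 0.9689 × e^(−0.02521 × 97.5)
  = 0.9689 × 0.08561 = 0.08295 mg/L
(0.08295 mg/L = 0.08295 µg/mL)

0.0830 µg/mL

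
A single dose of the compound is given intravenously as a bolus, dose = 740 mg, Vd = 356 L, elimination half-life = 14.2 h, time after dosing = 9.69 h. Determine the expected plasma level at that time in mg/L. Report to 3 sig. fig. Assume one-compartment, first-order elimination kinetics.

1.30 mg/L

C₀ = Dose / Vd = 740.0 / 356 = 2.079 mg/L
k = ln2 / t½ = 0.693147 / 14.2 = 0.04881 h⁻¹
C = C₀ · e^(−k·t) = 2.079 × e^(−0.04881 × 9.69)
  = 2.079 × 0.6231 = 1.295 mg/L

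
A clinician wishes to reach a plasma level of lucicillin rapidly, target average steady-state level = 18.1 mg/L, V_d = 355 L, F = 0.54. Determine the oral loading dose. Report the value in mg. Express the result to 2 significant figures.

LD = Css × Vd / F = 18.1 × 355 / 0.54 = 11900 mg

12000 mg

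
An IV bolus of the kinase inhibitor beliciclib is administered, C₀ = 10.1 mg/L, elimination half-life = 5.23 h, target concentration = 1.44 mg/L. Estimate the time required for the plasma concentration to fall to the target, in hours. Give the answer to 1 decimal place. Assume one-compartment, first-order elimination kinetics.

14.7 h

k = ln2 / t½ = 0.693147 / 5.23 = 0.1325 h⁻¹
t = ln(C₀ / C) / k = ln(10.10 / 1.44) / 0.1325
  = ln(7.014) / 0.1325 = 1.948 / 0.1325 = 14.70 h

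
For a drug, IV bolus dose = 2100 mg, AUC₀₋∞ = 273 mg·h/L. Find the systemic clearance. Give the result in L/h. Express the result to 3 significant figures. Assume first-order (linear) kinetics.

CL = Dose / AUC = 2100 / 273 = 7.692 L/h

7.69 L/h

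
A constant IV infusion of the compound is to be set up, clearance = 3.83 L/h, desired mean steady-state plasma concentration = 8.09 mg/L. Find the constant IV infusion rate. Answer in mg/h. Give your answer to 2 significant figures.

31 mg/h

At steady state, infusion rate R₀ = Css × CL = 8.09 × 3.830 = 30.98 mg/h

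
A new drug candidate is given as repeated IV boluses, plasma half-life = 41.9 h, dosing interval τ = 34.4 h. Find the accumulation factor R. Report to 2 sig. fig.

k = ln2 / t½ = 0.693147 / 41.9 = 0.01654 h⁻¹
e^(−kτ) = e^(−0.01654 × 34.4) = 0.5661
Accumulation ratio R = 1 / (1 − e^(−kτ)) = 1 / (1 − 0.5661) = 2.305

2.3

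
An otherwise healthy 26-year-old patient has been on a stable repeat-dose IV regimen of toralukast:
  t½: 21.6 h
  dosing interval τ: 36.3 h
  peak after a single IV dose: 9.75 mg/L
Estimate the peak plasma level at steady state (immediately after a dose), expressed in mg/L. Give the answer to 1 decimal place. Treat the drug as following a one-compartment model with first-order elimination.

k = ln2 / t½ = 0.693147 / 21.6 = 0.03209 h⁻¹
e^(−kτ) = e^(−0.03209 × 36.3) = 0.3120
Accumulation ratio R = 1 / (1 − e^(−kτ)) = 1 / (1 − 0.3120) = 1.453
Steady-state peak = C₀ × R = 9.75 × 1.453 = 14.17 mg/L

14.2 mg/L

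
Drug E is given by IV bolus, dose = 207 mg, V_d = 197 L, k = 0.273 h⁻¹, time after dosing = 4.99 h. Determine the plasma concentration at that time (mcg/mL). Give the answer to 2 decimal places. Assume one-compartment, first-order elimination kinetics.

C₀ = Dose / Vd = 207.0 / 197 = 1.051 mg/L
C = C₀ · e^(−k·t) = 1.051 × e^(−0.2730 × 4.99)
  = 1.051 × 0.2561 = 0.2692 mg/L
(0.2692 mg/L = 0.2692 mcg/mL)

0.27 mcg/mL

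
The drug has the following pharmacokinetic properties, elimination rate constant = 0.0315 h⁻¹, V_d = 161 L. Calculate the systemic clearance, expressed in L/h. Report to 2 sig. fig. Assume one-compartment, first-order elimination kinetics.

5.1 L/h

CL = k × Vd = 0.0315 × 161 = 5.072 L/h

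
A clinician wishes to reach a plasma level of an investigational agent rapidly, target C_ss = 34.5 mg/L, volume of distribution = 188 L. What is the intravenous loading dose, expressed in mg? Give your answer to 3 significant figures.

LD = Css × Vd = 34.5 × 188 = 6486 mg

6490 mg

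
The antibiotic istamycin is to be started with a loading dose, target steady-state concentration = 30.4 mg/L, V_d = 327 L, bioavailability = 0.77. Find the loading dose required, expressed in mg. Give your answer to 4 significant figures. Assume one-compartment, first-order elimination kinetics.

12910 mg

LD = Css × Vd / F = 30.4 × 327 / 0.77 = 12910 mg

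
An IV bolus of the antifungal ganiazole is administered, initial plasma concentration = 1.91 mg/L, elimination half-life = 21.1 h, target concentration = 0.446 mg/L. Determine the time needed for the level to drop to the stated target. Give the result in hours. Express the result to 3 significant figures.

44.3 h

k = ln2 / t½ = 0.693147 / 21.1 = 0.03285 h⁻¹
t = ln(C₀ / C) / k = ln(1.910 / 0.446) / 0.03285
  = ln(4.283) / 0.03285 = 1.455 / 0.03285 = 44.29 h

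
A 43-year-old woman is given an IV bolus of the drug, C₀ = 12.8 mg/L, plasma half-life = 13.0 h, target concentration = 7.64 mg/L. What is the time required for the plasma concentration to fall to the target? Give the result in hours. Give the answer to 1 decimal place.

k = ln2 / t½ = 0.693147 / 13.0 = 0.05332 h⁻¹
t = ln(C₀ / C) / k = ln(12.80 / 7.64) / 0.05332
  = ln(1.675) / 0.05332 = 0.5158 / 0.05332 = 9.674 h

9.7 h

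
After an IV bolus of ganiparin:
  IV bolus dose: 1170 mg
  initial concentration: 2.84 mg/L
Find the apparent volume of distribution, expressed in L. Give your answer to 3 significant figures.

Vd = Dose / C₀ = 1170 / 2.84 = 412.0 L

412 L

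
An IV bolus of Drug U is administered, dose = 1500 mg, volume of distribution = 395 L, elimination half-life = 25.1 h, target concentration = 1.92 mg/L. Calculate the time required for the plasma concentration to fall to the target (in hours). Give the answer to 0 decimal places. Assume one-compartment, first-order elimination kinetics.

C₀ = Dose / Vd = 1500 / 395 = 3.797 mg/L
k = ln2 / t½ = 0.693147 / 25.1 = 0.02762 h⁻¹
t = ln(C₀ / C) / k = ln(3.797 / 1.92) / 0.02762
  = ln(1.978) / 0.02762 = 0.6821 / 0.02762 = 24.70 h

25 h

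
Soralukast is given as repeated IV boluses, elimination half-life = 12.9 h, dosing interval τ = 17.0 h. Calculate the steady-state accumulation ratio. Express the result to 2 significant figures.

k = ln2 / t½ = 0.693147 / 12.9 = 0.05373 h⁻¹
e^(−kτ) = e^(−0.05373 × 17.0) = 0.4012
Accumulation ratio R = 1 / (1 − e^(−kτ)) = 1 / (1 − 0.4012) = 1.670

1.7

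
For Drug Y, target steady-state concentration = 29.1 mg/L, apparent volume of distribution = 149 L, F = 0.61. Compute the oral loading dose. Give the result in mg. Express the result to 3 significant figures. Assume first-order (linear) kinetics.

7110 mg

LD = Css × Vd / F = 29.1 × 149 / 0.61 = 7108 mg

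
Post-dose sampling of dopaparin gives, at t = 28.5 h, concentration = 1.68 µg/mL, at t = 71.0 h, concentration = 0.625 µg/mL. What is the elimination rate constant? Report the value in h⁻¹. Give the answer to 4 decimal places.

0.0233 h⁻¹

k = ln(C₁/C₂) / (t₂ − t₁) = ln(1.68/0.625) / (71.0 − 28.5)
  = 0.9888 / 42.50 = 0.02327 h⁻¹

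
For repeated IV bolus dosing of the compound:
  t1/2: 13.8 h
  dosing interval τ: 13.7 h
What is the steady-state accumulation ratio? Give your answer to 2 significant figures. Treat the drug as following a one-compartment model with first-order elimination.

2.0

k = ln2 / t½ = 0.693147 / 13.8 = 0.05023 h⁻¹
e^(−kτ) = e^(−0.05023 × 13.7) = 0.5025
Accumulation ratio R = 1 / (1 − e^(−kτ)) = 1 / (1 − 0.5025) = 2.010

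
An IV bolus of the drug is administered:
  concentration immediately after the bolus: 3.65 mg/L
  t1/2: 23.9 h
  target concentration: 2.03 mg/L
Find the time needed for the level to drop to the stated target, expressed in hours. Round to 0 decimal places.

k = ln2 / t½ = 0.693147 / 23.9 = 0.02900 h⁻¹
t = ln(C₀ / C) / k = ln(3.650 / 2.03) / 0.02900
  = ln(1.798) / 0.02900 = 0.5867 / 0.02900 = 20.23 h

20 h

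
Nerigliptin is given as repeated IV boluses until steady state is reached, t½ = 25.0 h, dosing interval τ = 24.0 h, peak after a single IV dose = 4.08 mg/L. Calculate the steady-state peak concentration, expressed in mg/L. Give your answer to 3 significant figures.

8.40 mg/L

k = ln2 / t½ = 0.693147 / 25.0 = 0.02773 h⁻¹
e^(−kτ) = e^(−0.02773 × 24.0) = 0.5140
Accumulation ratio R = 1 / (1 − e^(−kτ)) = 1 / (1 − 0.5140) = 2.058
Steady-state peak = C₀ × R = 4.08 × 2.058 = 8.397 mg/L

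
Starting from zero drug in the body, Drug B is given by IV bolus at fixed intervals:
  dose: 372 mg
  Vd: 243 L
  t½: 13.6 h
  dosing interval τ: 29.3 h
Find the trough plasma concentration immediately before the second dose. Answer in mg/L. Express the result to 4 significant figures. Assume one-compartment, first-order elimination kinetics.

C₀ per dose = Dose / Vd = 372 / 243 = 1.531 mg/L
k = ln2 / t½ = 0.693147 / 13.6 = 0.05097 h⁻¹
Fraction remaining after one interval: r = e^(−kτ) = e^(−0.05097 × 29.3) = 0.2246
Before dose 2, 1 dose has been given (aged 1τ).
C_trough = C₀ × r = 1.531 × 0.2246 = 0.3439 mg/L

0.3439 mg/L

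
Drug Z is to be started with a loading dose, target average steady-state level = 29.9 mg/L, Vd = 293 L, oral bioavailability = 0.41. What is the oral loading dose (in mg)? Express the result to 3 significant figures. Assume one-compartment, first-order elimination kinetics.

LD = Css × Vd / F = 29.9 × 293 / 0.41 = 21370 mg

21400 mg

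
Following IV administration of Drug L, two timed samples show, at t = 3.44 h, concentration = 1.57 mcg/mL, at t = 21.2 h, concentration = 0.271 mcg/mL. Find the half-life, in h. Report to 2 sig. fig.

7.0 h

k = ln(C₁/C₂) / (t₂ − t₁) = ln(1.57/0.271) / (21.2 − 3.44)
  = 1.757 / 17.76 = 0.09893 h⁻¹
t½ = ln2 / k = 0.693147 / 0.09893 = 7.006 h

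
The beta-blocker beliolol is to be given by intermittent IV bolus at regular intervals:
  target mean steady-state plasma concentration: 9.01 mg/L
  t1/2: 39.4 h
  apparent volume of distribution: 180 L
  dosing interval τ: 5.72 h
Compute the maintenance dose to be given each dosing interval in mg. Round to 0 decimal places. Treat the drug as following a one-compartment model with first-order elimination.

k = ln2 / t½ = 0.693147 / 39.4 = 0.01759 h⁻¹
CL = k × Vd = 0.01759 × 180 = 3.166 L/h
At steady state, Dose/τ = Css × CL.
Dose = Css × CL × τ = 9.01 × 3.166 × 5.72 = 163.2 mg

163 mg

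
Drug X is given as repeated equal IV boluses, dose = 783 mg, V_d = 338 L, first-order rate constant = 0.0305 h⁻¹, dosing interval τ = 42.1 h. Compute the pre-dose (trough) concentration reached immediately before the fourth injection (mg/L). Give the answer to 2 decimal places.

C₀ per dose = Dose / Vd = 783 / 338 = 2.317 mg/L
Fraction remaining after one interval: r = e^(−kτ) = e^(−0.03050 × 42.1) = 0.2769
Before dose 4, 3 doses have been given (aged 1τ, 2τ, 3τ).
C_trough = C₀ × (r + r² + … + r^3) = C₀ × r(1−r^3)/(1−r)
        = 2.317 × 0.2769 × (1 − 0.02123) / (1 − 0.2769) = 0.8684 mg/L

0.87 mg/L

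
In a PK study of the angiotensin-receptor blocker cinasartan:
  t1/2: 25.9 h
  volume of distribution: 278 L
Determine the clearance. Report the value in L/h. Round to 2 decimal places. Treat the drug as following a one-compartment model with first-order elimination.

k = ln2 / t½ = 0.693147 / 25.9 = 0.02676 h⁻¹
CL = k × Vd = 0.02676 × 278 = 7.439 L/h

7.44 L/h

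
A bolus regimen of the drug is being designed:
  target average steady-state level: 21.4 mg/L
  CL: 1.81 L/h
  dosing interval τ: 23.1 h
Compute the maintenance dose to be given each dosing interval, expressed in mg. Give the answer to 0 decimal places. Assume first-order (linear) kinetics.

At steady state, Dose/τ = Css × CL.
Dose = Css × CL × τ = 21.4 × 1.810 × 23.1 = 894.8 mg

895 mg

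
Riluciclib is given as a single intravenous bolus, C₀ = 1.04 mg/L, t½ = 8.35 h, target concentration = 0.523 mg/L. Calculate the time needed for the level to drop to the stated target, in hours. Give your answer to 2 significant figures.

k = ln2 / t½ = 0.693147 / 8.35 = 0.08301 h⁻¹
t = ln(C₀ / C) / k = ln(1.040 / 0.523) / 0.08301
  = ln(1.989) / 0.08301 = 0.6876 / 0.08301 = 8.283 h

8.3 h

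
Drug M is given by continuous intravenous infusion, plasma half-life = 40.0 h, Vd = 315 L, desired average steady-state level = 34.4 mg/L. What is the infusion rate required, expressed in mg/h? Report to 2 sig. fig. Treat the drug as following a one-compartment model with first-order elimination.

k = ln2 / t½ = 0.693147 / 40.0 = 0.01733 h⁻¹
CL = k × Vd = 0.01733 × 315 = 5.459 L/h
At steady state, infusion rate R₀ = Css × CL = 34.4 × 5.459 = 187.8 mg/h

190 mg/h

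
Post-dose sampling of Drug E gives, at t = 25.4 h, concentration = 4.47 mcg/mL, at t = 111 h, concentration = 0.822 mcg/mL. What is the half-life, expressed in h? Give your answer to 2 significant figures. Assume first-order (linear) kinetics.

k = ln(C₁/C₂) / (t₂ − t₁) = ln(4.47/0.822) / (111 − 25.4)
  = 1.693 / 85.60 = 0.01978 h⁻¹
t½ = ln2 / k = 0.693147 / 0.01978 = 35.04 h

35 h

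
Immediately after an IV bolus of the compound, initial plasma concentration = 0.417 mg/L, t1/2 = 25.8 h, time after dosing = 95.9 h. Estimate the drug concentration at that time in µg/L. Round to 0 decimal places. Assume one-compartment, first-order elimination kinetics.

k = ln2 / t½ = 0.693147 / 25.8 = 0.02687 h⁻¹
C = C₀ · e^(−k·t) = 0.4170 × e^(−0.02687 × 95.9)
  = 0.4170 × 0.07601 = 0.03170 mg/L
Convert: 0.03170 mg/L × 1000 = 31.70 µg/L

32 µg/L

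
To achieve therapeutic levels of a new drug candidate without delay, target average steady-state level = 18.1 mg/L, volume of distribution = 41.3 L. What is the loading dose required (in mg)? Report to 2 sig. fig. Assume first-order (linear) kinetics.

750 mg

LD = Css × Vd = 18.1 × 41.3 = 747.5 mg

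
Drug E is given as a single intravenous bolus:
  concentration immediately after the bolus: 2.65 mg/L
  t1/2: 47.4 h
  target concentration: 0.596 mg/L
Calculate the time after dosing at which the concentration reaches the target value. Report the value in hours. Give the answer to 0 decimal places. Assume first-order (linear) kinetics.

k = ln2 / t½ = 0.693147 / 47.4 = 0.01462 h⁻¹
t = ln(C₀ / C) / k = ln(2.650 / 0.596) / 0.01462
  = ln(4.446) / 0.01462 = 1.492 / 0.01462 = 102.1 h

102 h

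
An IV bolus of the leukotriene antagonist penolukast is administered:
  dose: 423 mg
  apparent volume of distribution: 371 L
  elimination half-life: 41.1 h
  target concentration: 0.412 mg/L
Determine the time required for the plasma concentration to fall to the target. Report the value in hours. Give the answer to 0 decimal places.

C₀ = Dose / Vd = 423.0 / 371 = 1.140 mg/L
k = ln2 / t½ = 0.693147 / 41.1 = 0.01686 h⁻¹
t = ln(C₀ / C) / k = ln(1.140 / 0.412) / 0.01686
  = ln(2.767) / 0.01686 = 1.018 / 0.01686 = 60.38 h

60 h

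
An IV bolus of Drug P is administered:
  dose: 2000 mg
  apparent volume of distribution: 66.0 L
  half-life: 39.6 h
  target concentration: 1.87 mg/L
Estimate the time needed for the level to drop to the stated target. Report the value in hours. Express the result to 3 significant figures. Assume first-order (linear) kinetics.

159 h

C₀ = Dose / Vd = 2000 / 66.0 = 30.30 mg/L
k = ln2 / t½ = 0.693147 / 39.6 = 0.01750 h⁻¹
t = ln(C₀ / C) / k = ln(30.30 / 1.87) / 0.01750
  = ln(16.20) / 0.01750 = 2.785 / 0.01750 = 159.1 h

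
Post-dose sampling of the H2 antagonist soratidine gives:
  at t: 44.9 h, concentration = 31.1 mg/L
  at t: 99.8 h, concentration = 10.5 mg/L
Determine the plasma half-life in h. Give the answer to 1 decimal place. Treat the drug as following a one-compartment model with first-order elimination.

35.0 h

k = ln(C₁/C₂) / (t₂ − t₁) = ln(31.1/10.5) / (99.8 − 44.9)
  = 1.086 / 54.90 = 0.01978 h⁻¹
t½ = ln2 / k = 0.693147 / 0.01978 = 35.04 h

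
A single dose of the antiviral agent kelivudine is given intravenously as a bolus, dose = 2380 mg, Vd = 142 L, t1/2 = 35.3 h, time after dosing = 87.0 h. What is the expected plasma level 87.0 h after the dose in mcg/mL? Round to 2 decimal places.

C₀ = Dose / Vd = 2380 / 142 = 16.76 mg/L
k = ln2 / t½ = 0.693147 / 35.3 = 0.01964 h⁻¹
C = C₀ · e^(−k·t) = 16.76 × e^(−0.01964 × 87.0)
  = 16.76 × 0.1811 = 3.035 mg/L
(3.035 mg/L = 3.035 mcg/mL)

3.04 mcg/mL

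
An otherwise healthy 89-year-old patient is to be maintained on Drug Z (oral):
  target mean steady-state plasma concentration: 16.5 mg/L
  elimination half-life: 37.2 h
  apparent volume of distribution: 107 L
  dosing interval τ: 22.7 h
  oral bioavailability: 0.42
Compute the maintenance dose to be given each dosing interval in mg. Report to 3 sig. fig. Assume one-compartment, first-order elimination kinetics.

k = ln2 / t½ = 0.693147 / 37.2 = 0.01863 h⁻¹
CL = k × Vd = 0.01863 × 107 = 1.993 L/h
At steady state, F × (Dose/τ) = Css × CL.
Dose = Css × CL × τ / F = 16.5 × 1.993 × 22.7 / 0.42 = 1777 mg

1780 mg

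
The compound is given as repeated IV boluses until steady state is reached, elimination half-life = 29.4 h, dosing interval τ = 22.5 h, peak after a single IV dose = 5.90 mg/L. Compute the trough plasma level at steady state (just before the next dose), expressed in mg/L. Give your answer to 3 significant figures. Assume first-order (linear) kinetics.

k = ln2 / t½ = 0.693147 / 29.4 = 0.02358 h⁻¹
e^(−kτ) = e^(−0.02358 × 22.5) = 0.5883
Accumulation ratio R = 1 / (1 − e^(−kτ)) = 1 / (1 − 0.5883) = 2.429
Steady-state trough = C₀ × R × e^(−kτ) = 5.90 × 2.429 × 0.5883 = 8.431 mg/L

8.43 mg/L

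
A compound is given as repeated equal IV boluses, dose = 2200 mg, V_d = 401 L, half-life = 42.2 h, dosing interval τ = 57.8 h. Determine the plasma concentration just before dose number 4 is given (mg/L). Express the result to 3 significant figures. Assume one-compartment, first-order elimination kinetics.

C₀ per dose = Dose / Vd = 2200 / 401 = 5.486 mg/L
k = ln2 / t½ = 0.693147 / 42.2 = 0.01643 h⁻¹
Fraction remaining after one interval: r = e^(−kτ) = e^(−0.01643 × 57.8) = 0.3869
Before dose 4, 3 doses have been given (aged 1τ, 2τ, 3τ).
C_trough = C₀ × (r + r² + … + r^3) = C₀ × r(1−r^3)/(1−r)
        = 5.486 × 0.3869 × (1 − 0.05792) / (1 − 0.3869) = 3.261 mg/L

3.26 mg/L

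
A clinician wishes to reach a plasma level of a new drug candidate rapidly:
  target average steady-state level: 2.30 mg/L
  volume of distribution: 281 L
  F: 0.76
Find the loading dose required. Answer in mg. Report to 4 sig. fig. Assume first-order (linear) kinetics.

LD = Css × Vd / F = 2.30 × 281 / 0.76 = 850.4 mg

850.4 mg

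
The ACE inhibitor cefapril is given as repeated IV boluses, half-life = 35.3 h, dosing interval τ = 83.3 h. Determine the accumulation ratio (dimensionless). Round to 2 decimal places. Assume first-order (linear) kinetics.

k = ln2 / t½ = 0.693147 / 35.3 = 0.01964 h⁻¹
e^(−kτ) = e^(−0.01964 × 83.3) = 0.1948
Accumulation ratio R = 1 / (1 − e^(−kτ)) = 1 / (1 − 0.1948) = 1.242

1.24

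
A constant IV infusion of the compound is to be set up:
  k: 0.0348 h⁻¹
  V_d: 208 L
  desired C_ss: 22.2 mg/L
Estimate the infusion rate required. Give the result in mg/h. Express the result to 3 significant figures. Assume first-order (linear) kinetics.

161 mg/h

CL = k × Vd = 0.03480 × 208 = 7.238 L/h
At steady state, infusion rate R₀ = Css × CL = 22.2 × 7.238 = 160.7 mg/h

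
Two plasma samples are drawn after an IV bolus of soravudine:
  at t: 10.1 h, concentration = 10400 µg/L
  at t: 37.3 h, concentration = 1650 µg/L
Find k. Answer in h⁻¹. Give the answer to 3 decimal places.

0.068 h⁻¹

k = ln(C₁/C₂) / (t₂ − t₁) = ln(10400/1650) / (37.3 − 10.1)
  = 1.841 / 27.20 = 0.06768 h⁻¹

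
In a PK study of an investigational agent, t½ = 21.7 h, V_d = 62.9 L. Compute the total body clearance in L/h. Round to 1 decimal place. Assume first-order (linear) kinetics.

k = ln2 / t½ = 0.693147 / 21.7 = 0.03194 h⁻¹
CL = k × Vd = 0.03194 × 62.9 = 2.009 L/h

2.0 L/h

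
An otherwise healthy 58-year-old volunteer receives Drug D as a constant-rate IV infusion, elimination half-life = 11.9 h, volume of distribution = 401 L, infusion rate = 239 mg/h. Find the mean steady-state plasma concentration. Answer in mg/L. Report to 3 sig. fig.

k = ln2 / t½ = 0.693147 / 11.9 = 0.05825 h⁻¹
CL = k × Vd = 0.05825 × 401 = 23.36 L/h
At steady state Css = R₀ / CL = 239 / 23.36 = 10.23 mg/L

10.2 mg/L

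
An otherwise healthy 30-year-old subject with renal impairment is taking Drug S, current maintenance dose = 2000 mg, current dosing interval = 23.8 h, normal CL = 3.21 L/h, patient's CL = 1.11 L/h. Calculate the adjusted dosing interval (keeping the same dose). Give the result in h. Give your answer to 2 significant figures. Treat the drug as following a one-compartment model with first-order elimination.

69 h

To keep the same average steady-state level, dosing rate must scale with clearance.
CL ratio = 1.11 / 3.21 = 0.3458
New interval (same dose) = 23.8 / 0.3458 = 68.83 h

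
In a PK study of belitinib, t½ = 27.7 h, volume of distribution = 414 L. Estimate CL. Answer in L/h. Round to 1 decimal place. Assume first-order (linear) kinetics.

k = ln2 / t½ = 0.693147 / 27.7 = 0.02502 h⁻¹
CL = k × Vd = 0.02502 × 414 = 10.36 L/h

10.4 L/h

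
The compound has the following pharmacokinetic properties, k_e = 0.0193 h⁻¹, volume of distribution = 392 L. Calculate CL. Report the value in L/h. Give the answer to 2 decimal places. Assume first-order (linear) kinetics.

CL = k × Vd = 0.0193 × 392 = 7.566 L/h

7.57 L/h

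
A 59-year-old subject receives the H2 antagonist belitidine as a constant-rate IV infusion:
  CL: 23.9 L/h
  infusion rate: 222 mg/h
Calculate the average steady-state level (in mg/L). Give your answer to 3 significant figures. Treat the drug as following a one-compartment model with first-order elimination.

9.29 mg/L

At steady state Css = R₀ / CL = 222 / 23.90 = 9.289 mg/L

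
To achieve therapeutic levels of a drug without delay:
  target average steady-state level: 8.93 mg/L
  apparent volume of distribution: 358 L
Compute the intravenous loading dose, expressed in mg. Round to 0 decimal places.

3197 mg

LD = Css × Vd = 8.93 × 358 = 3197 mg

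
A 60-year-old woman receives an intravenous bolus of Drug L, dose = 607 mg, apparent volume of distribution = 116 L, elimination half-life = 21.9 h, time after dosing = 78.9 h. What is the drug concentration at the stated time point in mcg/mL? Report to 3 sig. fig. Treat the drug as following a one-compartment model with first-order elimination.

C₀ = Dose / Vd = 607.0 / 116 = 5.233 mg/L
k = ln2 / t½ = 0.693147 / 21.9 = 0.03165 h⁻¹
C = C₀ · e^(−k·t) = 5.233 × e^(−0.03165 × 78.9)
  = 5.233 × 0.08232 = 0.4308 mg/L
(0.4308 mg/L = 0.4308 mcg/mL)

0.431 mcg/mL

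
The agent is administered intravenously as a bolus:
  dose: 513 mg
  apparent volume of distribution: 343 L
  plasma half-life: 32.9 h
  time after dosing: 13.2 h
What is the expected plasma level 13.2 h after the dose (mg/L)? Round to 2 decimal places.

1.13 mg/L

C₀ = Dose / Vd = 513.0 / 343 = 1.496 mg/L
k = ln2 / t½ = 0.693147 / 32.9 = 0.02107 h⁻¹
C = C₀ · e^(−k·t) = 1.496 × e^(−0.02107 × 13.2)
  = 1.496 × 0.7572 = 1.133 mg/L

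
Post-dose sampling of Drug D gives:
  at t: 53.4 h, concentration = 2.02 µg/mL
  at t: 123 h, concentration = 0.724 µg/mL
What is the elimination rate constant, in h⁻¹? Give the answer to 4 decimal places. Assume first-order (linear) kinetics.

0.0147 h⁻¹

k = ln(C₁/C₂) / (t₂ − t₁) = ln(2.02/0.724) / (123 − 53.4)
  = 1.026 / 69.60 = 0.01474 h⁻¹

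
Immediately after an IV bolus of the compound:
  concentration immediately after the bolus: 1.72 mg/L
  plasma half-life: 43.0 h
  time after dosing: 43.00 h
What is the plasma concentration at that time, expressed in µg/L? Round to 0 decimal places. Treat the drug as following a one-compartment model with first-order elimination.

k = ln2 / t½ = 0.693147 / 43.0 = 0.01612 h⁻¹
t / t½ = 43.00 / 43.0 = 1 half-lives
C = C₀ × (1/2)^1 = 1.720 × 0.5000 = 0.8600 mg/L
Convert: 0.8600 mg/L × 1000 = 860.0 µg/L

860 µg/L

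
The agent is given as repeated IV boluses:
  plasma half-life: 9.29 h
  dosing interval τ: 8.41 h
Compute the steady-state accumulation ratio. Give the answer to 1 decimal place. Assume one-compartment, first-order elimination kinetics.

k = ln2 / t½ = 0.693147 / 9.29 = 0.07461 h⁻¹
e^(−kτ) = e^(−0.07461 × 8.41) = 0.5339
Accumulation ratio R = 1 / (1 − e^(−kτ)) = 1 / (1 − 0.5339) = 2.145

2.1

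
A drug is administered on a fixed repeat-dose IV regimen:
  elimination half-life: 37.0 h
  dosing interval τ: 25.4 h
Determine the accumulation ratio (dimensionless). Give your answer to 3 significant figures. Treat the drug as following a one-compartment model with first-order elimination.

k = ln2 / t½ = 0.693147 / 37.0 = 0.01873 h⁻¹
e^(−kτ) = e^(−0.01873 × 25.4) = 0.6214
Accumulation ratio R = 1 / (1 − e^(−kτ)) = 1 / (1 − 0.6214) = 2.641

2.64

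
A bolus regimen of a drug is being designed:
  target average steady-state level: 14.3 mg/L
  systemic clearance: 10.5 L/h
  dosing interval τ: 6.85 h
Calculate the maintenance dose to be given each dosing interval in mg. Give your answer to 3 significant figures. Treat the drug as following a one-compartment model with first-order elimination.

At steady state, Dose/τ = Css × CL.
Dose = Css × CL × τ = 14.3 × 10.50 × 6.85 = 1029 mg

1030 mg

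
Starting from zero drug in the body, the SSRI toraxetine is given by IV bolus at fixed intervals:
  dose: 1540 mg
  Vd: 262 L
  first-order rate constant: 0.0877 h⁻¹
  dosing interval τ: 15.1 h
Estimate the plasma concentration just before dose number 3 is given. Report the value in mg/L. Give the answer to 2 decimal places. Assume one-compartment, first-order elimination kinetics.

1.98 mg/L

C₀ per dose = Dose / Vd = 1540 / 262 = 5.878 mg/L
Fraction remaining after one interval: r = e^(−kτ) = e^(−0.08770 × 15.1) = 0.2660
Before dose 3, 2 doses have been given (aged 1τ, 2τ).
C_trough = C₀ × (r + r²) = 5.878 × (0.2660 + 0.07076) = 1.979 mg/L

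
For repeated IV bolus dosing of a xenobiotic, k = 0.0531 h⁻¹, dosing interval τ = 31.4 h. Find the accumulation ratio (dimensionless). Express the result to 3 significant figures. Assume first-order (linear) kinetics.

1.23

e^(−kτ) = e^(−0.05310 × 31.4) = 0.1887
Accumulation ratio R = 1 / (1 − e^(−kτ)) = 1 / (1 − 0.1887) = 1.233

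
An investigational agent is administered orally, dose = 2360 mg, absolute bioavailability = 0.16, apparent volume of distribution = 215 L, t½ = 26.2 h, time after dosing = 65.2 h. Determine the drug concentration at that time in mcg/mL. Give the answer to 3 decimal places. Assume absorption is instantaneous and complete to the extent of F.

Amount reaching circulation = F × Dose = 0.16 × 2360 = 377.6 mg
C₀ = F·Dose / Vd = 377.6 / 215 = 1.756 mg/L
k = ln2 / t½ = 0.693147 / 26.2 = 0.02646 h⁻¹
C = C₀ · e^(−k·t) = 1.756 × e^(−0.02646 × 65.2)
  = 1.756 × 0.1781 = 0.3127 mg/L
(0.3127 mg/L = 0.3127 mcg/mL)

0.313 mcg/mL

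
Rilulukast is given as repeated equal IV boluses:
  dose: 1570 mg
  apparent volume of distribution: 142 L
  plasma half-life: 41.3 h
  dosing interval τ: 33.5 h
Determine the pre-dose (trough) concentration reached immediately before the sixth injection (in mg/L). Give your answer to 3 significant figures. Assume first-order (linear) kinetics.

13.8 mg/L

C₀ per dose = Dose / Vd = 1570 / 142 = 11.06 mg/L
k = ln2 / t½ = 0.693147 / 41.3 = 0.01678 h⁻¹
Fraction remaining after one interval: r = e^(−kτ) = e^(−0.01678 × 33.5) = 0.5700
Before dose 6, 5 doses have been given (aged 1τ, 2τ, 3τ, 4τ, 5τ).
C_trough = C₀ × (r + r² + … + r^5) = C₀ × r(1−r^5)/(1−r)
        = 11.06 × 0.5700 × (1 − 0.06017) / (1 − 0.5700) = 13.78 mg/L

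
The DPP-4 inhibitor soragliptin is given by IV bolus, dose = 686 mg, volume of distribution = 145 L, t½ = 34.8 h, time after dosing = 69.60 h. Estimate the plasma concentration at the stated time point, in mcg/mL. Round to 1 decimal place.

C₀ = Dose / Vd = 686.0 / 145 = 4.731 mg/L
k = ln2 / t½ = 0.693147 / 34.8 = 0.01992 h⁻¹
t / t½ = 69.60 / 34.8 = 2 half-lives
C = C₀ × (1/2)^2 = 4.731 × 0.2500 = 1.183 mg/L
(1.183 mg/L = 1.183 mcg/mL)

1.2 mcg/mL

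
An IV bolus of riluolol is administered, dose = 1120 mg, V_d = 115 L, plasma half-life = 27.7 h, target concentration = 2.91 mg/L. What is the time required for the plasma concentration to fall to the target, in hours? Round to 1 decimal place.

48.3 h

C₀ = Dose / Vd = 1120 / 115 = 9.739 mg/L
k = ln2 / t½ = 0.693147 / 27.7 = 0.02502 h⁻¹
t = ln(C₀ / C) / k = ln(9.739 / 2.91) / 0.02502
  = ln(3.347) / 0.02502 = 1.208 / 0.02502 = 48.28 h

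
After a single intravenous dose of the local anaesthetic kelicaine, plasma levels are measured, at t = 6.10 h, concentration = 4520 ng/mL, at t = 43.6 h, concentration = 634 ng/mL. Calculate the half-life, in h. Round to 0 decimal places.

13 h

k = ln(C₁/C₂) / (t₂ − t₁) = ln(4520/634) / (43.6 − 6.10)
  = 1.964 / 37.50 = 0.05237 h⁻¹
t½ = ln2 / k = 0.693147 / 0.05237 = 13.24 h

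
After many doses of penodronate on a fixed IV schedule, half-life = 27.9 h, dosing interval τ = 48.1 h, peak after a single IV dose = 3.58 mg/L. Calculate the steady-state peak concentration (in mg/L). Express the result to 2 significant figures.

5.1 mg/L

k = ln2 / t½ = 0.693147 / 27.9 = 0.02484 h⁻¹
e^(−kτ) = e^(−0.02484 × 48.1) = 0.3028
Accumulation ratio R = 1 / (1 − e^(−kτ)) = 1 / (1 − 0.3028) = 1.434
Steady-state peak = C₀ × R = 3.58 × 1.434 = 5.134 mg/L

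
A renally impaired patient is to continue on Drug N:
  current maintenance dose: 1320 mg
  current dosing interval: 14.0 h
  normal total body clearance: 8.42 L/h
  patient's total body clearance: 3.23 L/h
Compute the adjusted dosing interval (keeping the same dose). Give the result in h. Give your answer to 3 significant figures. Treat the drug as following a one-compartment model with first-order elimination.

36.5 h

To keep the same average steady-state level, dosing rate must scale with clearance.
CL ratio = 3.23 / 8.42 = 0.3836
New interval (same dose) = 14.0 / 0.3836 = 36.50 h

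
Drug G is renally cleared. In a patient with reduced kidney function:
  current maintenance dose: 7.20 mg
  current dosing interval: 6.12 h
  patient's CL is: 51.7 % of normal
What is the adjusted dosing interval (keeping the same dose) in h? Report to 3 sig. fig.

11.8 h

To keep the same average steady-state level, dosing rate must scale with clearance.
CL ratio = 51.7 / 100 = 0.5170
New interval (same dose) = 6.12 / 0.5170 = 11.84 h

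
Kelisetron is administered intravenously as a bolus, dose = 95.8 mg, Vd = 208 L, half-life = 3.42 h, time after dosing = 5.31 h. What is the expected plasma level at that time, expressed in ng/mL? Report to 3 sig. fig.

157 ng/mL

C₀ = Dose / Vd = 95.80 / 208 = 0.4606 mg/L
k = ln2 / t½ = 0.693147 / 3.42 = 0.2027 h⁻¹
C = C₀ · e^(−k·t) = 0.4606 × e^(−0.2027 × 5.31)
  = 0.4606 × 0.3408 = 0.1570 mg/L
Convert: 0.1570 mg/L × 1000 = 157.0 ng/mL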